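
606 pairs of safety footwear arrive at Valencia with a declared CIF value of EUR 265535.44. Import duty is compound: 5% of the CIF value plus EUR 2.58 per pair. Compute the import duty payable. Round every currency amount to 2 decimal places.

Import duty: EUR 14840.25

Ad valorem component: 265535.44 × 5% = 13276.77
Specific component: 606 × 2.58 = 1563.48
Import duty = 13276.77 + 1563.48 = 14840.25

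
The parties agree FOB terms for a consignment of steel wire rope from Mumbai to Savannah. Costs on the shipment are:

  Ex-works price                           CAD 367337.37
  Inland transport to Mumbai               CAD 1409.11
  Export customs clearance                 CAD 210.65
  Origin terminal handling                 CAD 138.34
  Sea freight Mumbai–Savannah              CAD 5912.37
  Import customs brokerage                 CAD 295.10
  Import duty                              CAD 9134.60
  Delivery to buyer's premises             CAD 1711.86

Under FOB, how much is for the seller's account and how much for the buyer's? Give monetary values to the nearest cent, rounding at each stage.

Seller: CAD 369095.47; buyer: CAD 17053.93

FOB: the seller bears costs until goods are on board at the origin port; the buyer bears freight, insurance and all costs thereafter.
Seller's account: goods 367337.37 + inland to port 1409.11 + export clearance 210.65 + origin terminal 138.34 = 369095.47
Buyer's account: freight 5912.37 + brokerage 295.10 + duty 9134.60 + delivery 1711.86 = 17053.93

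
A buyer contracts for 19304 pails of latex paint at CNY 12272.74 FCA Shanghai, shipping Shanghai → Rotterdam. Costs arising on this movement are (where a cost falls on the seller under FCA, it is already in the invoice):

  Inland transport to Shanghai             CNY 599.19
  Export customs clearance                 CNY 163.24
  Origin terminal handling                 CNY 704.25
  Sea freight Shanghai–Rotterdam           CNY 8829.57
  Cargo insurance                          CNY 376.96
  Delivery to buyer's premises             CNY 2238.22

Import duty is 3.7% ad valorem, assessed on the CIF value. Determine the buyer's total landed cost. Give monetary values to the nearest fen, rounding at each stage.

FCA: the seller delivers export-cleared goods to the carrier; the buyer bears costs from that point.
Already in the invoice (seller's account under FCA): inland to port, export clearance — exclude.
CIF value = FCA price + origin terminal + freight + insurance = 12272.74 + 704.25 + 8829.57 + 376.96 = 22183.52
Import duty = 22183.52 × 3.7% = 820.79
Buyer bears: origin terminal 704.25 + freight 8829.57 + insurance 376.96 + delivery 2238.22 + duty 820.79 = 12969.79
Landed cost = invoice 12272.74 + 12969.79 = 25242.53

Total landed cost: CNY 25242.53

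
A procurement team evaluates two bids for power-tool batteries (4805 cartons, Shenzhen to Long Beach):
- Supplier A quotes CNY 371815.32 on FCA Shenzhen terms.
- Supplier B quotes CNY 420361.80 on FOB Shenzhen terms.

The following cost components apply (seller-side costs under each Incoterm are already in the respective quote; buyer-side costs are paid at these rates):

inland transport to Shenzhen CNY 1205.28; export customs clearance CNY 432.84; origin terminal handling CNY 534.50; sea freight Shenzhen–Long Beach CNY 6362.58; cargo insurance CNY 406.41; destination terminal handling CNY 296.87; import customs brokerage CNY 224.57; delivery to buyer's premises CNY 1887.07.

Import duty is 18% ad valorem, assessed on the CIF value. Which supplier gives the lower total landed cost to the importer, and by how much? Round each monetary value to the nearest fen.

Supplier A is cheaper by CNY 56654.13

Supplier A (FCA):
CIF value = FCA price + origin terminal + freight + insurance = 371815.32 + 534.50 + 6362.58 + 406.41 = 379118.81
Import duty = 379118.81 × 18% = 68241.39
Buyer bears (A): 534.50 + 6362.58 + 406.41 + 296.87 + 224.57 + 1887.07 = 9712.00
Landed cost (A) = invoice 371815.32 + 9712.00 + duty 68241.39 = 449768.71
Supplier B (FOB):
CIF value = FOB price + freight + insurance = 420361.80 + 6362.58 + 406.41 = 427130.79
Import duty = 427130.79 × 18% = 76883.54
Buyer bears (B): 6362.58 + 406.41 + 296.87 + 224.57 + 1887.07 = 9177.50
Landed cost (B) = invoice 420361.80 + 9177.50 + duty 76883.54 = 506422.84
Difference = |449768.71 − 506422.84| = 56654.13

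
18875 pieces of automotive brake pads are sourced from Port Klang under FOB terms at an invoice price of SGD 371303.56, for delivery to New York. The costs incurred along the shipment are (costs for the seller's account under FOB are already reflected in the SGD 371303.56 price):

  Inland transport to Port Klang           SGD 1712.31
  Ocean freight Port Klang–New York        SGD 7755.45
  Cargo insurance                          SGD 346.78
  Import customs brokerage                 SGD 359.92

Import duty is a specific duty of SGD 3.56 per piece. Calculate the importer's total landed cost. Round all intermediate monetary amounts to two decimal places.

Total landed cost: SGD 446960.71

FOB: the seller bears costs until goods are on board at the origin port; the buyer bears freight, insurance and all costs thereafter.
Already in the invoice (seller's account under FOB): inland to port — exclude.
CIF value = FOB price + freight + insurance = 371303.56 + 7755.45 + 346.78 = 379405.79
Import duty = 18875 × 3.56 = 67195.00
Buyer bears: freight 7755.45 + insurance 346.78 + brokerage 359.92 + duty 67195.00 = 75657.15
Landed cost = invoice 371303.56 + 75657.15 = 446960.71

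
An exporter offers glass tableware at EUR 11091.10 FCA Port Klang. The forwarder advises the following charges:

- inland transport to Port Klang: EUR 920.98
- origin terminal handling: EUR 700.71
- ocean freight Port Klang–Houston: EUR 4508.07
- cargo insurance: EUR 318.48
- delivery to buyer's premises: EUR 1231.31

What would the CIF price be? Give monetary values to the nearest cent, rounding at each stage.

Not relevant to the conversion: inland to port — on the seller under both FCA and CIF; already in the FCA price and stays in the CIF price. delivery — on the buyer under both terms; not part of either seller's price.
From FCA to CIF, the seller additionally bears: origin terminal, freight, insurance.
CIF price = 11091.10 + 700.71 + 4508.07 + 318.48 = 16618.36

CIF price: EUR 16618.36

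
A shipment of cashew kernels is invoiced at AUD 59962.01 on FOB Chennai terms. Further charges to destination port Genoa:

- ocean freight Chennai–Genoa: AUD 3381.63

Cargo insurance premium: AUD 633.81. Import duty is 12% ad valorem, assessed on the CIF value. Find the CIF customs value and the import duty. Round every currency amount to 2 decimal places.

CIF value: AUD 63977.45; import duty: AUD 7677.29

CIF = FOB price + freight + insurance
CIF = 59962.01 + 3381.63 + 633.81 = 63977.45
Import duty = 63977.45 × 12% = 7677.29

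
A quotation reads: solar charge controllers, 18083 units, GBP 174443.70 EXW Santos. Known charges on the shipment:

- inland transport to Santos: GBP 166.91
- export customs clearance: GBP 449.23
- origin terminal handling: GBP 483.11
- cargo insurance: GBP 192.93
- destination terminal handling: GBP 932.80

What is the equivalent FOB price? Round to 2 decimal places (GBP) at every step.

FOB price: GBP 175542.95

Not relevant to the conversion: destination terminal, insurance — on the buyer under both terms; not part of either seller's price.
From EXW to FOB, the seller additionally bears: inland to port, export clearance, origin terminal.
FOB price = 174443.70 + 166.91 + 449.23 + 483.11 = 175542.95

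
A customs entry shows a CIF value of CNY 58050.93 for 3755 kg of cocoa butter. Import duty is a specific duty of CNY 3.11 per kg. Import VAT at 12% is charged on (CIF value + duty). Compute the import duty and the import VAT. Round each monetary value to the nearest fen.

Import duty = 3755 × 3.11 = 11678.05
VAT base = CIF + duty = 58050.93 + 11678.05 = 69728.98
Import VAT = 69728.98 × 12% = 8367.48

Import duty: CNY 11678.05; import VAT: CNY 8367.48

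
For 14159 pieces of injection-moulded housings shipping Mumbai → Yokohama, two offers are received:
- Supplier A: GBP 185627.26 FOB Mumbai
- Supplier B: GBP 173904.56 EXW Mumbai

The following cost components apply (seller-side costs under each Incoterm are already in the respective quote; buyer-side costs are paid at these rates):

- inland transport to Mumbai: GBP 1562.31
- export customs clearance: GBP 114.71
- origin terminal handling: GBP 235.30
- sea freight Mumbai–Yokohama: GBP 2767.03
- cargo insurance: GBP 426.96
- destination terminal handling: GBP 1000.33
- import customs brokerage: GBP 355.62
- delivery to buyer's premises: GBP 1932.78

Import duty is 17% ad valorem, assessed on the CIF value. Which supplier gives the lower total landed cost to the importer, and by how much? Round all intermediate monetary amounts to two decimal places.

Supplier A (FOB):
CIF value = FOB price + freight + insurance = 185627.26 + 2767.03 + 426.96 = 188821.25
Import duty = 188821.25 × 17% = 32099.61
Buyer bears (A): 2767.03 + 426.96 + 1000.33 + 355.62 + 1932.78 = 6482.72
Landed cost (A) = invoice 185627.26 + 6482.72 + duty 32099.61 = 224209.59
Supplier B (EXW):
CIF value = EXW price + inland to port + export clearance + origin terminal + freight + insurance = 173904.56 + 1562.31 + 114.71 + 235.30 + 2767.03 + 426.96 = 179010.87
Import duty = 179010.87 × 17% = 30431.85
Buyer bears (B): 1562.31 + 114.71 + 235.30 + 2767.03 + 426.96 + 1000.33 + 355.62 + 1932.78 = 8395.04
Landed cost (B) = invoice 173904.56 + 8395.04 + duty 30431.85 = 212731.45
Difference = |224209.59 − 212731.45| = 11478.14

Supplier B is cheaper by GBP 11478.14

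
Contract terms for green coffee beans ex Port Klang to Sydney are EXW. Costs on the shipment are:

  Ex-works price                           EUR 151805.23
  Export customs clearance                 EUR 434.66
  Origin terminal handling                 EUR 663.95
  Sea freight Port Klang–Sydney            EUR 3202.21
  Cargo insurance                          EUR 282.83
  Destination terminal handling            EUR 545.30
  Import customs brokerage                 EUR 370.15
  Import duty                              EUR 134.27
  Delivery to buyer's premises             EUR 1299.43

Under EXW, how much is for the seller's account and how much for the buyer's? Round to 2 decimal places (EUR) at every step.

Seller: EUR 151805.23; buyer: EUR 6932.80

EXW: the seller makes goods available at their premises; the buyer bears all onward costs.
Seller's account: goods 151805.23 = 151805.23
Buyer's account: export clearance 434.66 + origin terminal 663.95 + freight 3202.21 + insurance 282.83 + destination terminal 545.30 + brokerage 370.15 + duty 134.27 + delivery 1299.43 = 6932.80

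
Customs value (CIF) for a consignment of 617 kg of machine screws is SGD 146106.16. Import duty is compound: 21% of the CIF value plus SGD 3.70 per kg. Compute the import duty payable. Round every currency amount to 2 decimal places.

Ad valorem component: 146106.16 × 21% = 30682.29
Specific component: 617 × 3.70 = 2282.90
Import duty = 30682.29 + 2282.90 = 32965.19

Import duty: SGD 32965.19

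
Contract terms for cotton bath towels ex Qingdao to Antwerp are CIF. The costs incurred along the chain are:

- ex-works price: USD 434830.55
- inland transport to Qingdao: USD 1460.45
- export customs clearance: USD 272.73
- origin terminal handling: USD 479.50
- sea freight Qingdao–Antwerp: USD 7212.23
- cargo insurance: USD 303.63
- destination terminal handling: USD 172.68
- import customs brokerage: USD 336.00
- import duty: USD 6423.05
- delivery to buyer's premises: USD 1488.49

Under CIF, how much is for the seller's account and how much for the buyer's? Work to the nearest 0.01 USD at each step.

Seller: USD 444559.09; buyer: USD 8420.22

CIF: the seller pays costs through ocean freight and marine insurance to the destination port.
Seller's account: goods 434830.55 + inland to port 1460.45 + export clearance 272.73 + origin terminal 479.50 + freight 7212.23 + insurance 303.63 = 444559.09
Buyer's account: destination terminal 172.68 + brokerage 336.00 + duty 6423.05 + delivery 1488.49 = 8420.22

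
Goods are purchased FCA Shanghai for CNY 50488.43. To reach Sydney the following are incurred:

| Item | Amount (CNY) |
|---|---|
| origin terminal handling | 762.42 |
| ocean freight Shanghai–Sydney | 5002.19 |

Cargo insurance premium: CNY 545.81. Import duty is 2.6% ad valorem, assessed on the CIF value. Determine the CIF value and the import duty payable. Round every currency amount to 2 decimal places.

CIF value: CNY 56798.85; import duty: CNY 1476.77

CIF = FCA price + pre-shipment costs + freight + insurance
CIF = 50488.43 + 762.42 + 5002.19 + 545.81 = 56798.85
Import duty = 56798.85 × 2.6% = 1476.77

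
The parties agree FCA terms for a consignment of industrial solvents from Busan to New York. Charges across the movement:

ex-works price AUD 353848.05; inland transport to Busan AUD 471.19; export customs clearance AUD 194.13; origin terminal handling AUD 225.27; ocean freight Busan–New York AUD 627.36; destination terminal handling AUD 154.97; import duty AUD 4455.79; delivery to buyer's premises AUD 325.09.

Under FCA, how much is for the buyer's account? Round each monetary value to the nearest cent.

FCA: the seller delivers export-cleared goods to the carrier; the buyer bears costs from that point.
Seller's account: goods 353848.05 + inland to port 471.19 + export clearance 194.13 = 354513.37
Buyer's account: origin terminal 225.27 + freight 627.36 + destination terminal 154.97 + duty 4455.79 + delivery 325.09 = 5788.48

Buyer's account: AUD 5788.48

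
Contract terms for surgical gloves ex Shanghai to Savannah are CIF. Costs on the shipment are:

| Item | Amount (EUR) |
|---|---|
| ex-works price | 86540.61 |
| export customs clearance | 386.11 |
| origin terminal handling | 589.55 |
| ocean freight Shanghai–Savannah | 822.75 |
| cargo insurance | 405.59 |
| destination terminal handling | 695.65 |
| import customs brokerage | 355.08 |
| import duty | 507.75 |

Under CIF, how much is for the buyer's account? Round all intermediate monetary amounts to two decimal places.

CIF: the seller pays costs through ocean freight and marine insurance to the destination port.
Seller's account: goods 86540.61 + export clearance 386.11 + origin terminal 589.55 + freight 822.75 + insurance 405.59 = 88744.61
Buyer's account: destination terminal 695.65 + brokerage 355.08 + duty 507.75 = 1558.48

Buyer's account: EUR 1558.48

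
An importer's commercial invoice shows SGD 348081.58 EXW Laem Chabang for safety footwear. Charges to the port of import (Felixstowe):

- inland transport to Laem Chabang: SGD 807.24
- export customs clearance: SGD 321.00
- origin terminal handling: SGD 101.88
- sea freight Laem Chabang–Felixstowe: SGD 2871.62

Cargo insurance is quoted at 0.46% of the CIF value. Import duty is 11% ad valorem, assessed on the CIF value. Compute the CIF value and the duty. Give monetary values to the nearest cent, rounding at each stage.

Let C be the CIF value. C = EXW price + pre-shipment costs + freight + 0.46% × C
C − 0.46% × C = 348081.58 + 807.24 + 321.00 + 101.88 + 2871.62
0.9954 × C = 352183.32
C = 352183.32 / 0.9954 = 353810.85
Insurance premium = 0.46% × 353810.85 = 1627.53
Import duty = 353810.85 × 11% = 38919.19

CIF value: SGD 353810.85; import duty: SGD 38919.19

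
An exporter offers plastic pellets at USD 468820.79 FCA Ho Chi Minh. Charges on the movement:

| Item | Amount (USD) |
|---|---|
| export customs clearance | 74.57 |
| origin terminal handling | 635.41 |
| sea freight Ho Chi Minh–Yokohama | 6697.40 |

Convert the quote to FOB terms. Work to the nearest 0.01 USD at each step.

Not relevant to the conversion: export clearance — on the seller under both FCA and FOB; already in the FCA price and stays in the FOB price. freight — on the buyer under both terms; not part of either seller's price.
From FCA to FOB, the seller additionally bears: origin terminal.
FOB price = 468820.79 + 635.41 = 469456.20

FOB price: USD 469456.20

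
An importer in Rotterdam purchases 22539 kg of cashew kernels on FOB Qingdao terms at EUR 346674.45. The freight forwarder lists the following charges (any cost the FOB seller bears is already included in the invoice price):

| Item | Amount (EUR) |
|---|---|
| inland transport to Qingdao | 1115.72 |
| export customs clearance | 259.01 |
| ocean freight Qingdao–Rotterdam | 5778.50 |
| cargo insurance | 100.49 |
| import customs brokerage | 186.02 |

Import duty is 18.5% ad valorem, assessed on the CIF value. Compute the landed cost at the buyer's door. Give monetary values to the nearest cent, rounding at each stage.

FOB: the seller bears costs until goods are on board at the origin port; the buyer bears freight, insurance and all costs thereafter.
Already in the invoice (seller's account under FOB): inland to port, export clearance — exclude.
CIF value = FOB price + freight + insurance = 346674.45 + 5778.50 + 100.49 = 352553.44
Import duty = 352553.44 × 18.5% = 65222.39
Buyer bears: freight 5778.50 + insurance 100.49 + brokerage 186.02 + duty 65222.39 = 71287.40
Landed cost = invoice 346674.45 + 71287.40 = 417961.85

Total landed cost: EUR 417961.85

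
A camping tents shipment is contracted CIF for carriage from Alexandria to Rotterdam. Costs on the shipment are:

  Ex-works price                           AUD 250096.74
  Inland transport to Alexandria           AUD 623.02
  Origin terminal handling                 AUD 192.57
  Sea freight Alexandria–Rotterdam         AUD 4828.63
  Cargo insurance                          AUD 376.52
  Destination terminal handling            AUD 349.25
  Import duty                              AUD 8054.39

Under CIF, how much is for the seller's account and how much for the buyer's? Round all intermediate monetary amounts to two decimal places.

CIF: the seller pays costs through ocean freight and marine insurance to the destination port.
Seller's account: goods 250096.74 + inland to port 623.02 + origin terminal 192.57 + freight 4828.63 + insurance 376.52 = 256117.48
Buyer's account: destination terminal 349.25 + duty 8054.39 = 8403.64

Seller: AUD 256117.48; buyer: AUD 8403.64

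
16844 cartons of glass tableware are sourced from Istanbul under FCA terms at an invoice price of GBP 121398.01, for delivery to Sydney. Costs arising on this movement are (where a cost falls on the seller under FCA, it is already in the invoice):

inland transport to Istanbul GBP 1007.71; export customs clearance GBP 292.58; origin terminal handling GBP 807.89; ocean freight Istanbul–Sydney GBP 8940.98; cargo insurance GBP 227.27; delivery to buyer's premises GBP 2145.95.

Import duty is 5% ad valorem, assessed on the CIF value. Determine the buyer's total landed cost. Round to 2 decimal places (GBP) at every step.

Total landed cost: GBP 140088.81

FCA: the seller delivers export-cleared goods to the carrier; the buyer bears costs from that point.
Already in the invoice (seller's account under FCA): inland to port, export clearance — exclude.
CIF value = FCA price + origin terminal + freight + insurance = 121398.01 + 807.89 + 8940.98 + 227.27 = 131374.15
Import duty = 131374.15 × 5% = 6568.71
Buyer bears: origin terminal 807.89 + freight 8940.98 + insurance 227.27 + delivery 2145.95 + duty 6568.71 = 18690.80
Landed cost = invoice 121398.01 + 18690.80 = 140088.81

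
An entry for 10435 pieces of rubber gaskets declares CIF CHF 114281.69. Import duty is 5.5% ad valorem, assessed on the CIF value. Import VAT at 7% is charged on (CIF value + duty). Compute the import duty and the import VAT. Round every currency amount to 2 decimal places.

Import duty = 114281.69 × 5.5% = 6285.49
VAT base = CIF + duty = 114281.69 + 6285.49 = 120567.18
Import VAT = 120567.18 × 7% = 8439.70

Import duty: CHF 6285.49; import VAT: CHF 8439.70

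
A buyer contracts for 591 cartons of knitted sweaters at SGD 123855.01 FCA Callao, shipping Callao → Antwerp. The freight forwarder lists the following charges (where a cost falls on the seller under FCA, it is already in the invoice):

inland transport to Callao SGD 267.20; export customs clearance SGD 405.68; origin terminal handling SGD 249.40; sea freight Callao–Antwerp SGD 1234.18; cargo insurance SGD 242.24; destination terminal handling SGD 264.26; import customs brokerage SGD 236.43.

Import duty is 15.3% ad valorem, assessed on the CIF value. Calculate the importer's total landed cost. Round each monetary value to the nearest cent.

Total landed cost: SGD 145295.39

FCA: the seller delivers export-cleared goods to the carrier; the buyer bears costs from that point.
Already in the invoice (seller's account under FCA): inland to port, export clearance — exclude.
CIF value = FCA price + origin terminal + freight + insurance = 123855.01 + 249.40 + 1234.18 + 242.24 = 125580.83
Import duty = 125580.83 × 15.3% = 19213.87
Buyer bears: origin terminal 249.40 + freight 1234.18 + insurance 242.24 + destination terminal 264.26 + brokerage 236.43 + duty 19213.87 = 21440.38
Landed cost = invoice 123855.01 + 21440.38 = 145295.39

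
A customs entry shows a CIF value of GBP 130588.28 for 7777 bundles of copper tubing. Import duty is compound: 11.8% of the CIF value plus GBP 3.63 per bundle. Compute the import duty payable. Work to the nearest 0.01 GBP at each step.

Import duty: GBP 43639.93

Ad valorem component: 130588.28 × 11.8% = 15409.42
Specific component: 7777 × 3.63 = 28230.51
Import duty = 15409.42 + 28230.51 = 43639.93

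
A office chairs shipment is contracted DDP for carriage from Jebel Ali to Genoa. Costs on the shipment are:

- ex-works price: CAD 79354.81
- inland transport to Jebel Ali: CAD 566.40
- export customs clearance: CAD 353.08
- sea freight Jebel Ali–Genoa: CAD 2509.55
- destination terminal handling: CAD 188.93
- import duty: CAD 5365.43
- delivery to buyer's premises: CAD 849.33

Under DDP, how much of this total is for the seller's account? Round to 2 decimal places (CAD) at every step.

DDP: the seller bears all costs including import duty.
Seller's account: goods 79354.81 + inland to port 566.40 + export clearance 353.08 + freight 2509.55 + destination terminal 188.93 + duty 5365.43 + delivery 849.33 = 89187.53
Buyer's account: 0.00

Seller's account: CAD 89187.53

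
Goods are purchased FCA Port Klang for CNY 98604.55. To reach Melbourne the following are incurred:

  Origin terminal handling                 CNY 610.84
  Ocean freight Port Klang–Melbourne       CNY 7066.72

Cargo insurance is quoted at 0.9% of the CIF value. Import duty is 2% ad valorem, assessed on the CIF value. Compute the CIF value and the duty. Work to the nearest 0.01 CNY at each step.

CIF value: CNY 107247.34; import duty: CNY 2144.95

Let C be the CIF value. C = FCA price + pre-shipment costs + freight + 0.9% × C
C − 0.9% × C = 98604.55 + 610.84 + 7066.72
0.991 × C = 106282.11
C = 106282.11 / 0.991 = 107247.34
Insurance premium = 0.9% × 107247.34 = 965.23
Import duty = 107247.34 × 2% = 2144.95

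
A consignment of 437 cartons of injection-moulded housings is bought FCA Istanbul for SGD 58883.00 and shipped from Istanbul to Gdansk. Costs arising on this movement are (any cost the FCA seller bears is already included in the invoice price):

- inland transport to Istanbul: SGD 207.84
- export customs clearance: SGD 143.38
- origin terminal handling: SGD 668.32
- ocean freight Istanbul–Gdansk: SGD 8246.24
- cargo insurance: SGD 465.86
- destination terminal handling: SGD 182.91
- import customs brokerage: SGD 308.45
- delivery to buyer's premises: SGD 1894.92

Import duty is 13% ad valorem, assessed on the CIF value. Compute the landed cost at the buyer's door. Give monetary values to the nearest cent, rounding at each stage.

FCA: the seller delivers export-cleared goods to the carrier; the buyer bears costs from that point.
Already in the invoice (seller's account under FCA): inland to port, export clearance — exclude.
CIF value = FCA price + origin terminal + freight + insurance = 58883.00 + 668.32 + 8246.24 + 465.86 = 68263.42
Import duty = 68263.42 × 13% = 8874.24
Buyer bears: origin terminal 668.32 + freight 8246.24 + insurance 465.86 + destination terminal 182.91 + brokerage 308.45 + delivery 1894.92 + duty 8874.24 = 20640.94
Landed cost = invoice 58883.00 + 20640.94 = 79523.94

Total landed cost: SGD 79523.94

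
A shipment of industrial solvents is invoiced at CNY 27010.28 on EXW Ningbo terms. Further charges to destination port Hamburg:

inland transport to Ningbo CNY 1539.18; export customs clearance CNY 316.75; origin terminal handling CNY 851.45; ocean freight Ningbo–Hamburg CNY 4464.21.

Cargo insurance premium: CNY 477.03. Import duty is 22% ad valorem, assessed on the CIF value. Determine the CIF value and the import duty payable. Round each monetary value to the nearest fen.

CIF value: CNY 34658.90; import duty: CNY 7624.96

CIF = EXW price + pre-shipment costs + freight + insurance
CIF = 27010.28 + 1539.18 + 316.75 + 851.45 + 4464.21 + 477.03 = 34658.90
Import duty = 34658.90 × 22% = 7624.96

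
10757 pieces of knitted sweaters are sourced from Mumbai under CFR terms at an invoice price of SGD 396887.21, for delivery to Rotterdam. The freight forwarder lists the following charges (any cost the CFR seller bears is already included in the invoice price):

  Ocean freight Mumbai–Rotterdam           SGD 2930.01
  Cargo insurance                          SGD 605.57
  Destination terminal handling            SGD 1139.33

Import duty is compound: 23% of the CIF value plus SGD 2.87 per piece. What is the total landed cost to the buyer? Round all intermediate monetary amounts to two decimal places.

CFR: the seller pays costs through ocean freight to the destination port, but not insurance.
Already in the invoice (seller's account under CFR): freight — exclude.
CIF value = CFR price + insurance = 396887.21 + 605.57 = 397492.78
Ad valorem component: 397492.78 × 23% = 91423.34
Specific component: 10757 × 2.87 = 30872.59
Import duty = 91423.34 + 30872.59 = 122295.93
Buyer bears: insurance 605.57 + destination terminal 1139.33 + duty 122295.93 = 124040.83
Landed cost = invoice 396887.21 + 124040.83 = 520928.04

Total landed cost: SGD 520928.04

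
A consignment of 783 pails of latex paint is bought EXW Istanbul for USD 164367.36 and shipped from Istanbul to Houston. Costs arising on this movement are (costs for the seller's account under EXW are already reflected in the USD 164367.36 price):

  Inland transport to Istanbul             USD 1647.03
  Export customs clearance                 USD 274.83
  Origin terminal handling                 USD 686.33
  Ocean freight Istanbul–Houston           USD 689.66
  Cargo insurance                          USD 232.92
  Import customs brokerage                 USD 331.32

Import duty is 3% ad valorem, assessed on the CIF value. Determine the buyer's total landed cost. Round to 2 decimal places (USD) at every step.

Total landed cost: USD 173266.39

EXW: the seller makes goods available at their premises; the buyer bears all onward costs.
CIF value = EXW price + inland to port + export clearance + origin terminal + freight + insurance = 164367.36 + 1647.03 + 274.83 + 686.33 + 689.66 + 232.92 = 167898.13
Import duty = 167898.13 × 3% = 5036.94
Buyer bears: inland to port 1647.03 + export clearance 274.83 + origin terminal 686.33 + freight 689.66 + insurance 232.92 + brokerage 331.32 + duty 5036.94 = 8899.03
Landed cost = invoice 164367.36 + 8899.03 = 173266.39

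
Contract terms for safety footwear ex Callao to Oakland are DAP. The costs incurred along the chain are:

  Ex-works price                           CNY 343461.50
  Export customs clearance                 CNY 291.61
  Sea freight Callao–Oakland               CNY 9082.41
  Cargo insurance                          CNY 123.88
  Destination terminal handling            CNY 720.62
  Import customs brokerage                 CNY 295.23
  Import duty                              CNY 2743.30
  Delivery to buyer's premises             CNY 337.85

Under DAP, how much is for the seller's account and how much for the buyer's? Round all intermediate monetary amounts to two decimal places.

Seller: CNY 354017.87; buyer: CNY 3038.53

DAP: the seller bears all costs to the named destination except import duty and clearance.
Seller's account: goods 343461.50 + export clearance 291.61 + freight 9082.41 + insurance 123.88 + destination terminal 720.62 + delivery 337.85 = 354017.87
Buyer's account: brokerage 295.23 + duty 2743.30 = 3038.53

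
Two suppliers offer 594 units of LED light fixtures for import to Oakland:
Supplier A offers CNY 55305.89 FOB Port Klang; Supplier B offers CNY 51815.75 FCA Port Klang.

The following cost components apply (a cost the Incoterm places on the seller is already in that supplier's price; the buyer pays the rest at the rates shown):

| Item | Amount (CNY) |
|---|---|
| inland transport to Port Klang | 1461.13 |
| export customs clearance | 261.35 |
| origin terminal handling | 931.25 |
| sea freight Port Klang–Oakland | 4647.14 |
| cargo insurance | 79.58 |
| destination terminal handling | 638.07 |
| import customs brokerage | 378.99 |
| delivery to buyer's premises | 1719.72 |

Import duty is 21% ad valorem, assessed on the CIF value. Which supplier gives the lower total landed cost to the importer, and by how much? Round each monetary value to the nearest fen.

Supplier A (FOB):
CIF value = FOB price + freight + insurance = 55305.89 + 4647.14 + 79.58 = 60032.61
Import duty = 60032.61 × 21% = 12606.85
Buyer bears (A): 4647.14 + 79.58 + 638.07 + 378.99 + 1719.72 = 7463.50
Landed cost (A) = invoice 55305.89 + 7463.50 + duty 12606.85 = 75376.24
Supplier B (FCA):
CIF value = FCA price + origin terminal + freight + insurance = 51815.75 + 931.25 + 4647.14 + 79.58 = 57473.72
Import duty = 57473.72 × 21% = 12069.48
Buyer bears (B): 931.25 + 4647.14 + 79.58 + 638.07 + 378.99 + 1719.72 = 8394.75
Landed cost (B) = invoice 51815.75 + 8394.75 + duty 12069.48 = 72279.98
Difference = |75376.24 − 72279.98| = 3096.26

Supplier B is cheaper by CNY 3096.26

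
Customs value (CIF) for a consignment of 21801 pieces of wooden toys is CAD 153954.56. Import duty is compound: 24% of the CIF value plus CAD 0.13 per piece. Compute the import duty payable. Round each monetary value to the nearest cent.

Ad valorem component: 153954.56 × 24% = 36949.09
Specific component: 21801 × 0.13 = 2834.13
Import duty = 36949.09 + 2834.13 = 39783.22

Import duty: CAD 39783.22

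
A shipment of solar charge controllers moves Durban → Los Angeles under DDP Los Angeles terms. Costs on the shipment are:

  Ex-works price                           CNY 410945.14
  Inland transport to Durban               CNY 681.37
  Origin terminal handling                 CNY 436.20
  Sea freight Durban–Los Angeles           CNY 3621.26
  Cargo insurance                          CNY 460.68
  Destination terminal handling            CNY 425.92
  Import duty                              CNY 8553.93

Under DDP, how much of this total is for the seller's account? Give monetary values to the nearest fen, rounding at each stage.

Seller's account: CNY 425124.50

DDP: the seller bears all costs including import duty.
Seller's account: goods 410945.14 + inland to port 681.37 + origin terminal 436.20 + freight 3621.26 + insurance 460.68 + destination terminal 425.92 + duty 8553.93 = 425124.50
Buyer's account: 0.00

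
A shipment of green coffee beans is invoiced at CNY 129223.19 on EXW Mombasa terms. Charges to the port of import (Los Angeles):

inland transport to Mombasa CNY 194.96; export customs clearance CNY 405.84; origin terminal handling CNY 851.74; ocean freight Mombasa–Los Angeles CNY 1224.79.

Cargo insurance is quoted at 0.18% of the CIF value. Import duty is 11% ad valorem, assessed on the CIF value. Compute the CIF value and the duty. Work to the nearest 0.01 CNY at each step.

Let C be the CIF value. C = EXW price + pre-shipment costs + freight + 0.18% × C
C − 0.18% × C = 129223.19 + 194.96 + 405.84 + 851.74 + 1224.79
0.9982 × C = 131900.52
C = 131900.52 / 0.9982 = 132138.37
Insurance premium = 0.18% × 132138.37 = 237.85
Import duty = 132138.37 × 11% = 14535.22

CIF value: CNY 132138.37; import duty: CNY 14535.22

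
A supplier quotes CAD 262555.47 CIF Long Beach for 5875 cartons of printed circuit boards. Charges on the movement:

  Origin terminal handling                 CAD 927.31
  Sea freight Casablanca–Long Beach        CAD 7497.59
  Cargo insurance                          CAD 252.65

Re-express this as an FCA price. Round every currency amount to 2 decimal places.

FCA price: CAD 253877.92

From CIF to FCA, the seller no longer bears: origin terminal, freight, insurance.
FCA price = 262555.47 − 927.31 − 7497.59 − 252.65 = 253877.92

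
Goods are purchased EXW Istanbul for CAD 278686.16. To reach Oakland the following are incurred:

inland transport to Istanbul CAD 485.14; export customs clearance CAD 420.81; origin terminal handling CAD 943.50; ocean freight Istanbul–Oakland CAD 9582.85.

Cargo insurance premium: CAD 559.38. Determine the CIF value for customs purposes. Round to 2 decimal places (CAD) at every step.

CIF = EXW price + pre-shipment costs + freight + insurance
CIF = 278686.16 + 485.14 + 420.81 + 943.50 + 9582.85 + 559.38 = 290677.84

CIF value: CAD 290677.84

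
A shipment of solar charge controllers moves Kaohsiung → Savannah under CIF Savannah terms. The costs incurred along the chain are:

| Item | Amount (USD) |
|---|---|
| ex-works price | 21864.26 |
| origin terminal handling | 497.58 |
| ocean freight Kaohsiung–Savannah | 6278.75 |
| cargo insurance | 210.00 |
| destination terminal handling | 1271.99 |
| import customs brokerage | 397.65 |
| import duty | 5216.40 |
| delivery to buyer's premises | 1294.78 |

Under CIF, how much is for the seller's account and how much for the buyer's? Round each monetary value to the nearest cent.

Seller: USD 28850.59; buyer: USD 8180.82

CIF: the seller pays costs through ocean freight and marine insurance to the destination port.
Seller's account: goods 21864.26 + origin terminal 497.58 + freight 6278.75 + insurance 210.00 = 28850.59
Buyer's account: destination terminal 1271.99 + brokerage 397.65 + duty 5216.40 + delivery 1294.78 = 8180.82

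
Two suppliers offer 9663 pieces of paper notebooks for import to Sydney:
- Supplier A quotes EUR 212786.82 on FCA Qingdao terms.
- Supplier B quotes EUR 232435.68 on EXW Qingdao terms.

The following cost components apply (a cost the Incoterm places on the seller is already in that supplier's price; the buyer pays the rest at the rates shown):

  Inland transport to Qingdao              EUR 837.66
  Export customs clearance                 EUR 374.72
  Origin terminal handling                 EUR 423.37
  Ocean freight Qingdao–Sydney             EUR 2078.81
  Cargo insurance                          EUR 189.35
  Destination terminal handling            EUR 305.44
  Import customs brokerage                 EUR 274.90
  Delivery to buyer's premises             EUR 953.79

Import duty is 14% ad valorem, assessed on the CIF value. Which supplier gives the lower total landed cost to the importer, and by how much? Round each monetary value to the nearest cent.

Supplier A (FCA):
CIF value = FCA price + origin terminal + freight + insurance = 212786.82 + 423.37 + 2078.81 + 189.35 = 215478.35
Import duty = 215478.35 × 14% = 30166.97
Buyer bears (A): 423.37 + 2078.81 + 189.35 + 305.44 + 274.90 + 953.79 = 4225.66
Landed cost (A) = invoice 212786.82 + 4225.66 + duty 30166.97 = 247179.45
Supplier B (EXW):
CIF value = EXW price + inland to port + export clearance + origin terminal + freight + insurance = 232435.68 + 837.66 + 374.72 + 423.37 + 2078.81 + 189.35 = 236339.59
Import duty = 236339.59 × 14% = 33087.54
Buyer bears (B): 837.66 + 374.72 + 423.37 + 2078.81 + 189.35 + 305.44 + 274.90 + 953.79 = 5438.04
Landed cost (B) = invoice 232435.68 + 5438.04 + duty 33087.54 = 270961.26
Difference = |247179.45 − 270961.26| = 23781.81

Supplier A is cheaper by EUR 23781.81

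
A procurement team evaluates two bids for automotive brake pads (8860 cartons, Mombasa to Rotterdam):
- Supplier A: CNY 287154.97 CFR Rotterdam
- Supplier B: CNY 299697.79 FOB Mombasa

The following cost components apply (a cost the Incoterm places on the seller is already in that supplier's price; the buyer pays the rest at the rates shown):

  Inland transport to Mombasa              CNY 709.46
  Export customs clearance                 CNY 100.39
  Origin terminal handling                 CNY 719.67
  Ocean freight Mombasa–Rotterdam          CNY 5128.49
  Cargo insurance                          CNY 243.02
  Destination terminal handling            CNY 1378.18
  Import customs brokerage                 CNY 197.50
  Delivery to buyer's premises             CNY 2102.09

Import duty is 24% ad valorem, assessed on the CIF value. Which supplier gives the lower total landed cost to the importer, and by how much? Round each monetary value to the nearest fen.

Supplier A (CFR):
CIF value = CFR price + insurance = 287154.97 + 243.02 = 287397.99
Import duty = 287397.99 × 24% = 68975.52
Buyer bears (A): 243.02 + 1378.18 + 197.50 + 2102.09 = 3920.79
Landed cost (A) = invoice 287154.97 + 3920.79 + duty 68975.52 = 360051.28
Supplier B (FOB):
CIF value = FOB price + freight + insurance = 299697.79 + 5128.49 + 243.02 = 305069.30
Import duty = 305069.30 × 24% = 73216.63
Buyer bears (B): 5128.49 + 243.02 + 1378.18 + 197.50 + 2102.09 = 9049.28
Landed cost (B) = invoice 299697.79 + 9049.28 + duty 73216.63 = 381963.70
Difference = |360051.28 − 381963.70| = 21912.42

Supplier A is cheaper by CNY 21912.42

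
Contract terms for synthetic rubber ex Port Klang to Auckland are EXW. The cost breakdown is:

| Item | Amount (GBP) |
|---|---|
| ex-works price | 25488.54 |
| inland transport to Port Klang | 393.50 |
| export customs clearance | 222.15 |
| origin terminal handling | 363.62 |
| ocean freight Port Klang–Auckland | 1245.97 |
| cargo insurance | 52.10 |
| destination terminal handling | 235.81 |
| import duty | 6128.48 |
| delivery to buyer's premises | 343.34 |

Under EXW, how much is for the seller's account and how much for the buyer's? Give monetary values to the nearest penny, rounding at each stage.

EXW: the seller makes goods available at their premises; the buyer bears all onward costs.
Seller's account: goods 25488.54 = 25488.54
Buyer's account: inland to port 393.50 + export clearance 222.15 + origin terminal 363.62 + freight 1245.97 + insurance 52.10 + destination terminal 235.81 + duty 6128.48 + delivery 343.34 = 8984.97

Seller: GBP 25488.54; buyer: GBP 8984.97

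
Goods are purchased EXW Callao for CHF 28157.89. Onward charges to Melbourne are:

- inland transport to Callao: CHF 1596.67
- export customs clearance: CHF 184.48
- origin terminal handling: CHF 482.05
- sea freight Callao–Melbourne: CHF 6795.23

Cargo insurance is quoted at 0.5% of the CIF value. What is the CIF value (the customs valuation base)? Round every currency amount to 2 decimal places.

Let C be the CIF value. C = EXW price + pre-shipment costs + freight + 0.5% × C
C − 0.5% × C = 28157.89 + 1596.67 + 184.48 + 482.05 + 6795.23
0.995 × C = 37216.32
C = 37216.32 / 0.995 = 37403.34
Insurance premium = 0.5% × 37403.34 = 187.02

CIF value: CHF 37403.34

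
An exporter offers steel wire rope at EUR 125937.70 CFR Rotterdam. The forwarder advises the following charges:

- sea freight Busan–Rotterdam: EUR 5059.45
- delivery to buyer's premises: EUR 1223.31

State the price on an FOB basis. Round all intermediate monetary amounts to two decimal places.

FOB price: EUR 120878.25

Not relevant to the conversion: delivery — on the buyer under both terms; not part of either seller's price.
From CFR to FOB, the seller no longer bears: freight.
FOB price = 125937.70 − 5059.45 = 120878.25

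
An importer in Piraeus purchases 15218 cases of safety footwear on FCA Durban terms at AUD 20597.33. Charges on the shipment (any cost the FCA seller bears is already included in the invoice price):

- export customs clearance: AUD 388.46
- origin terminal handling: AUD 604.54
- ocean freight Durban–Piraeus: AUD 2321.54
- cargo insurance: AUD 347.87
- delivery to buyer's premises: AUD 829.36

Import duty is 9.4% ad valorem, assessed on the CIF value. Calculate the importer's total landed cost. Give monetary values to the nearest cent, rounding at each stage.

FCA: the seller delivers export-cleared goods to the carrier; the buyer bears costs from that point.
Already in the invoice (seller's account under FCA): export clearance — exclude.
CIF value = FCA price + origin terminal + freight + insurance = 20597.33 + 604.54 + 2321.54 + 347.87 = 23871.28
Import duty = 23871.28 × 9.4% = 2243.90
Buyer bears: origin terminal 604.54 + freight 2321.54 + insurance 347.87 + delivery 829.36 + duty 2243.90 = 6347.21
Landed cost = invoice 20597.33 + 6347.21 = 26944.54

Total landed cost: AUD 26944.54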